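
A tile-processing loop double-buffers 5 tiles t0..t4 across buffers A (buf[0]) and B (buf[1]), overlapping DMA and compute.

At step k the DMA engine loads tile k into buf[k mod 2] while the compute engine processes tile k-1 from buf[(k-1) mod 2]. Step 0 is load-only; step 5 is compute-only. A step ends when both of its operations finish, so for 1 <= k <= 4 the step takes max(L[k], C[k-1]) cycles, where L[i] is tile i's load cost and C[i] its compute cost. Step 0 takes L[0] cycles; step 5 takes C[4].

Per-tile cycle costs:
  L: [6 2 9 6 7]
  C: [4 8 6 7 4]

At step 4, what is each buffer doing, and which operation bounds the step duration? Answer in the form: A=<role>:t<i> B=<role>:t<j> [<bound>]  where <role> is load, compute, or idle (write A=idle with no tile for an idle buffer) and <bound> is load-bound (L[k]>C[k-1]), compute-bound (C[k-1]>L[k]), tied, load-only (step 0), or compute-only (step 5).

step 4: A=load:t4 B=compute:t3 [tied]

  0. 6=6c; end=6; A:t0 B:-
  1. max(2,4)=4c; end=10; A:t0 B:t1
  2. max(9,8)=9c; end=19; A:t2 B:t1
  3. max(6,6)=6c; end=25; A:t2 B:t3
  4. max(7,7)=7c; end=32; A:t4 B:t3
  5. 4=4c; end=36; A:t4 B:t3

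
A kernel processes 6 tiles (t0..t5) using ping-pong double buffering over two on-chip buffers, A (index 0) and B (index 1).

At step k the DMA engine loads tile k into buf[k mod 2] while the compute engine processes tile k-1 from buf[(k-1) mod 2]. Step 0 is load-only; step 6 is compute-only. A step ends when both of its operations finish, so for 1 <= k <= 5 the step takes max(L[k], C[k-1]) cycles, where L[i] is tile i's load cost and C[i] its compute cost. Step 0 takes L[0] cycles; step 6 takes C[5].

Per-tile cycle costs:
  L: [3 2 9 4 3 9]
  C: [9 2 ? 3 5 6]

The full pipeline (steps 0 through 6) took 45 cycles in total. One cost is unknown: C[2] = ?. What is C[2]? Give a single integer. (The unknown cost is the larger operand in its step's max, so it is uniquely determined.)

C[2] = 6

step 0 → dur = L[0]=3 = 3
step 1 → dur = max(L[1]=2, C[0]=9) = 9
step 2 → dur = max(L[2]=9, C[1]=2) = 9
step 3 → dur = max(L[3]=4, C[2]=?) = C[2]  (unknown; binding)
step 4 → dur = max(L[4]=3, C[3]=3) = 3
step 5 → dur = max(L[5]=9, C[4]=5) = 9
step 6 → dur = C[5]=6 = 6
sum of known step durations = 39
dur[3] = total - known = 45 - 39 = 6
C[2] is the binding max in step 3, so C[2] = dur[3] = 6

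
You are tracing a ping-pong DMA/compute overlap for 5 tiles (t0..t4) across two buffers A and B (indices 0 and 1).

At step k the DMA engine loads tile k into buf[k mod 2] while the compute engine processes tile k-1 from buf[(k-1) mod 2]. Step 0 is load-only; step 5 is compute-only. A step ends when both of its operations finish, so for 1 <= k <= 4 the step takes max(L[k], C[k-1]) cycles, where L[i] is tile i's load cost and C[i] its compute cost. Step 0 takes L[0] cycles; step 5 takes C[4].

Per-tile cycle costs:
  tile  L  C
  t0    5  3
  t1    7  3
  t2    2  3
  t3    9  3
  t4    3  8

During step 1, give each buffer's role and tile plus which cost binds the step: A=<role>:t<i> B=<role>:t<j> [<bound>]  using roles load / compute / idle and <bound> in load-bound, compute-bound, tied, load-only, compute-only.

step 1: A=compute:t0 B=load:t1 [load-bound]

  0. 5=5c; end=5; A:t0 B:-
  1. max(7,3)=7c; end=12; A:t0 B:t1
  2. max(2,3)=3c; end=15; A:t2 B:t1
  3. max(9,3)=9c; end=24; A:t2 B:t3
  4. max(3,3)=3c; end=27; A:t4 B:t3
  5. 8=8c; end=35; A:t4 B:t3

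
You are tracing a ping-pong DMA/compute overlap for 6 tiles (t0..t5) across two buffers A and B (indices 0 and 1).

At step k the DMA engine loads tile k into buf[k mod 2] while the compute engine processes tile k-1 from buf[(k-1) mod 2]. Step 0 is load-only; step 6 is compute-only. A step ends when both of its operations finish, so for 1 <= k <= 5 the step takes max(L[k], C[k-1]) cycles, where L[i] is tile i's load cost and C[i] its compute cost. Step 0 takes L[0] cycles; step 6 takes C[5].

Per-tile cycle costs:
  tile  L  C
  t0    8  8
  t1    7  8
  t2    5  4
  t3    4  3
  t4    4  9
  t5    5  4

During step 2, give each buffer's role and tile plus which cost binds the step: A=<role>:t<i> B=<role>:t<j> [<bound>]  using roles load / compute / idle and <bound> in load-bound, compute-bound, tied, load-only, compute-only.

step 2: A=load:t2 B=compute:t1 [compute-bound]

[0] DMA t0→A (8c) ∥ CU idle ⇒ 8c, clock 8
[1] DMA t1→B (7c) ∥ CU A:t0 (8c) ⇒ 8c, clock 16
[2] DMA t2→A (5c) ∥ CU B:t1 (8c) ⇒ 8c, clock 24
[3] DMA t3→B (4c) ∥ CU A:t2 (4c) ⇒ 4c, clock 28
[4] DMA t4→A (4c) ∥ CU B:t3 (3c) ⇒ 4c, clock 32
[5] DMA t5→B (5c) ∥ CU A:t4 (9c) ⇒ 9c, clock 41
[6] DMA idle ∥ CU B:t5 (4c) ⇒ 4c, clock 45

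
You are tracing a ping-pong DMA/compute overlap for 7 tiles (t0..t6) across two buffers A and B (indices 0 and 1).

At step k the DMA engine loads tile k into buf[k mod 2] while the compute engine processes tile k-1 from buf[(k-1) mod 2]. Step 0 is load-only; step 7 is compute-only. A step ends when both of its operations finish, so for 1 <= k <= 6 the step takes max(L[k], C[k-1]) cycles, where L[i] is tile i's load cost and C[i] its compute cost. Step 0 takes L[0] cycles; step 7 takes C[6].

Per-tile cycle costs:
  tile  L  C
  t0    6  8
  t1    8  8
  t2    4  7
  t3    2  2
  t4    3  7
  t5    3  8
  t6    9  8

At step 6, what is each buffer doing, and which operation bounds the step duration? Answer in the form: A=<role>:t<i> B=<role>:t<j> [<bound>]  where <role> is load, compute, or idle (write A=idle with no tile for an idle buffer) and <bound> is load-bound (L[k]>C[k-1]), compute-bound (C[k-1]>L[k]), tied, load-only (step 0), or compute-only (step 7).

step 6: A=load:t6 B=compute:t5 [load-bound]

[0] DMA t0→A (6c) ∥ CU idle ⇒ 6c, clock 6
[1] DMA t1→B (8c) ∥ CU A:t0 (8c) ⇒ 8c, clock 14
[2] DMA t2→A (4c) ∥ CU B:t1 (8c) ⇒ 8c, clock 22
[3] DMA t3→B (2c) ∥ CU A:t2 (7c) ⇒ 7c, clock 29
[4] DMA t4→A (3c) ∥ CU B:t3 (2c) ⇒ 3c, clock 32
[5] DMA t5→B (3c) ∥ CU A:t4 (7c) ⇒ 7c, clock 39
[6] DMA t6→A (9c) ∥ CU B:t5 (8c) ⇒ 9c, clock 48
[7] DMA idle ∥ CU A:t6 (8c) ⇒ 8c, clock 56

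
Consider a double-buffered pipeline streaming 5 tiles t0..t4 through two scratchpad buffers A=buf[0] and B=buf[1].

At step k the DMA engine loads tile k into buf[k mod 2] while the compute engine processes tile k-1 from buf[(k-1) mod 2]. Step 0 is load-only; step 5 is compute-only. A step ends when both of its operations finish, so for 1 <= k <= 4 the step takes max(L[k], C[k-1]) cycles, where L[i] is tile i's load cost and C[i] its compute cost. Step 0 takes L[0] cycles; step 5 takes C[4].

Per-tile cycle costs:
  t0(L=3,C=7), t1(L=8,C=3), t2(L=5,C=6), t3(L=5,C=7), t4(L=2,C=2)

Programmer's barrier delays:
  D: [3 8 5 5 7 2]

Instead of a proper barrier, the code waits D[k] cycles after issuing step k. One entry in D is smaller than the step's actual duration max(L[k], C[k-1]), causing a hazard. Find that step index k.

k=0 barrier L[0]=3→3c, D[0]=3 ok
k=1 barrier max(L[1]=8,C[0]=7)→8c, D[1]=8 ok
k=2 barrier max(L[2]=5,C[1]=3)→5c, D[2]=5 ok
k=3 barrier max(L[3]=5,C[2]=6)→6c, D[3]=5 SHORT
k=4 barrier max(L[4]=2,C[3]=7)→7c, D[4]=7 ok
k=5 barrier C[4]=2→2c, D[5]=2 ok

hazard at step 3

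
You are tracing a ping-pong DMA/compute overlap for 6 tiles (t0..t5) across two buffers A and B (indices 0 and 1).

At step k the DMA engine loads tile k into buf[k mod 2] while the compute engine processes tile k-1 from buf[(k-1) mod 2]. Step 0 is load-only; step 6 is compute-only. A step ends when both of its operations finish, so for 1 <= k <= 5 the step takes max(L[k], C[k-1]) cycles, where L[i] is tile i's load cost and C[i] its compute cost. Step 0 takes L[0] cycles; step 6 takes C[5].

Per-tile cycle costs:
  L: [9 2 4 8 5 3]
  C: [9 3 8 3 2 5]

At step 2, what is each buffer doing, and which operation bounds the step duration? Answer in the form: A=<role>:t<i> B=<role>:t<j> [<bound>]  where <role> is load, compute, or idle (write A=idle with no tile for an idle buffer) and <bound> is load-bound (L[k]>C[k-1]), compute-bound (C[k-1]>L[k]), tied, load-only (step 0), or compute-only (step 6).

[0] DMA t0→A (9c) ∥ CU idle ⇒ 9c, clock 9
[1] DMA t1→B (2c) ∥ CU A:t0 (9c) ⇒ 9c, clock 18
[2] DMA t2→A (4c) ∥ CU B:t1 (3c) ⇒ 4c, clock 22
[3] DMA t3→B (8c) ∥ CU A:t2 (8c) ⇒ 8c, clock 30
[4] DMA t4→A (5c) ∥ CU B:t3 (3c) ⇒ 5c, clock 35
[5] DMA t5→B (3c) ∥ CU A:t4 (2c) ⇒ 3c, clock 38
[6] DMA idle ∥ CU B:t5 (5c) ⇒ 5c, clock 43

step 2: A=load:t2 B=compute:t1 [load-bound]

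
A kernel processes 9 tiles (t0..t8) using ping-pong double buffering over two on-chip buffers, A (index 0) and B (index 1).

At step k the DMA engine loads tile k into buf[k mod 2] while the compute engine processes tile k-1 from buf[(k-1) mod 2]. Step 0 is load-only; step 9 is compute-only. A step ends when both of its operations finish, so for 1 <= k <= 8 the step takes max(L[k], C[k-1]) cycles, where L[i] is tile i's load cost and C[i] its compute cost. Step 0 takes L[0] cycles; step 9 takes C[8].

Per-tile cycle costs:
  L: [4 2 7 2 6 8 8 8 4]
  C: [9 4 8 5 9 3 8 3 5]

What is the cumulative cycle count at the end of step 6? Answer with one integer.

k=0 load=t0/4c comp=- wait=4 total=4
k=1 load=t1/2c comp=t0/9c wait=9 total=13
k=2 load=t2/7c comp=t1/4c wait=7 total=20
k=3 load=t3/2c comp=t2/8c wait=8 total=28
k=4 load=t4/6c comp=t3/5c wait=6 total=34
k=5 load=t5/8c comp=t4/9c wait=9 total=43
k=6 load=t6/8c comp=t5/3c wait=8 total=51
k=7 load=t7/8c comp=t6/8c wait=8 total=59
k=8 load=t8/4c comp=t7/3c wait=4 total=63
k=9 load=- comp=t8/5c wait=5 total=68

end_cycle[6] = 51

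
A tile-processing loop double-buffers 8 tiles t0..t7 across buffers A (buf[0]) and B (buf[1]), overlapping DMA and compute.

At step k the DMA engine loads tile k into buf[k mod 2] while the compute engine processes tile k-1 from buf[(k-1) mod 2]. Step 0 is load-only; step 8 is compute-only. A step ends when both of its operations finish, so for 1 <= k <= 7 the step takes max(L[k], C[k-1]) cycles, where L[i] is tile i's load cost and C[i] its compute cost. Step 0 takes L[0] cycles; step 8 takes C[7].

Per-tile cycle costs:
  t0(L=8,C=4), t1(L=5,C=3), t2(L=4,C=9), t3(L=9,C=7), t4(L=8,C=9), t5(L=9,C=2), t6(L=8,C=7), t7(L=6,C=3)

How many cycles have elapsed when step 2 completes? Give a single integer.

k=0 load=t0/8c comp=- wait=8 total=8
k=1 load=t1/5c comp=t0/4c wait=5 total=13
k=2 load=t2/4c comp=t1/3c wait=4 total=17
k=3 load=t3/9c comp=t2/9c wait=9 total=26
k=4 load=t4/8c comp=t3/7c wait=8 total=34
k=5 load=t5/9c comp=t4/9c wait=9 total=43
k=6 load=t6/8c comp=t5/2c wait=8 total=51
k=7 load=t7/6c comp=t6/7c wait=7 total=58
k=8 load=- comp=t7/3c wait=3 total=61

end_cycle[2] = 17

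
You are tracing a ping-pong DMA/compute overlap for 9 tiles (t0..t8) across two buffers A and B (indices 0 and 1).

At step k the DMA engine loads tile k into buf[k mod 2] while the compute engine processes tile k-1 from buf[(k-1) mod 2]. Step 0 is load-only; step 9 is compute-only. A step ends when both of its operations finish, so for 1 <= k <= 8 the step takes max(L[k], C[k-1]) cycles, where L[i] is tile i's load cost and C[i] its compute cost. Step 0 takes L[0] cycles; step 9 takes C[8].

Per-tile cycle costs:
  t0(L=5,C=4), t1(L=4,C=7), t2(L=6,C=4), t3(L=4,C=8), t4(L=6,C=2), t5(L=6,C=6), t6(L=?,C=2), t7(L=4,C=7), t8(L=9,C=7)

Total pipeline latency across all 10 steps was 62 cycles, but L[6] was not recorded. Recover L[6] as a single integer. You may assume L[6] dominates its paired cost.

step 0: dur = L[0]=5 = 5
step 1: dur = max(L[1]=4, C[0]=4) = 4
step 2: dur = max(L[2]=6, C[1]=7) = 7
step 3: dur = max(L[3]=4, C[2]=4) = 4
step 4: dur = max(L[4]=6, C[3]=8) = 8
step 5: dur = max(L[5]=6, C[4]=2) = 6
step 6: dur = max(L[6]=?, C[5]=6) = L[6]  (unknown; binding)
step 7: dur = max(L[7]=4, C[6]=2) = 4
step 8: dur = max(L[8]=9, C[7]=7) = 9
step 9: dur = C[8]=7 = 7
sum of known step durations = 54
dur[6] = total - known = 62 - 54 = 8
L[6] is the binding max in step 6, so L[6] = dur[6] = 8

L[6] = 8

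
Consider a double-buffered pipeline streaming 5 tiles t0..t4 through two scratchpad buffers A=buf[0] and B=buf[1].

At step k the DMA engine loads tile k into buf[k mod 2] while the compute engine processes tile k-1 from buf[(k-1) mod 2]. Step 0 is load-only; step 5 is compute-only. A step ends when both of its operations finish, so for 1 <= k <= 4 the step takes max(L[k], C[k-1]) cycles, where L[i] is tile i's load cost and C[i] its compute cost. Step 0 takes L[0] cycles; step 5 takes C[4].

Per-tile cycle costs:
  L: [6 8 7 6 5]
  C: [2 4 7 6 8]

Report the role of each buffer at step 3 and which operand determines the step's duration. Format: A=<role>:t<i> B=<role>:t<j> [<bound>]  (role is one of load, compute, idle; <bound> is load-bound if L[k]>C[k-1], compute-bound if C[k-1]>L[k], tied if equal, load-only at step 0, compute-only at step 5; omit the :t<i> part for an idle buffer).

step 3: A=compute:t2 B=load:t3 [compute-bound]

k=0 load=t0/6c comp=- wait=6 total=6
k=1 load=t1/8c comp=t0/2c wait=8 total=14
k=2 load=t2/7c comp=t1/4c wait=7 total=21
k=3 load=t3/6c comp=t2/7c wait=7 total=28
k=4 load=t4/5c comp=t3/6c wait=6 total=34
k=5 load=- comp=t4/8c wait=8 total=42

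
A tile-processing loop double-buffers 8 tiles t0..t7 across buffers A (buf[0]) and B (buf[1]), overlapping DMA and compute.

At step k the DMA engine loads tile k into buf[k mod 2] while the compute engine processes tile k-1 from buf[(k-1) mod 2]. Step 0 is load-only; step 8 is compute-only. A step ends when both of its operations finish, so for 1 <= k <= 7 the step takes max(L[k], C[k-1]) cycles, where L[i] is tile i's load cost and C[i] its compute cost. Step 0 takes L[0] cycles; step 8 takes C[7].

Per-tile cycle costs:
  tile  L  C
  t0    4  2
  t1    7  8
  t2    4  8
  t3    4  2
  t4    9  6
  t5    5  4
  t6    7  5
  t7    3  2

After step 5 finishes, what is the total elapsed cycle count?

step 0: L[0]=4 → dur=4, Σ=4 | A=load:t0 B=idle [load-only]
step 1: L[1]=7 C[0]=2 → dur=7, Σ=11 | A=compute:t0 B=load:t1 [load-bound]
step 2: L[2]=4 C[1]=8 → dur=8, Σ=19 | A=load:t2 B=compute:t1 [compute-bound]
step 3: L[3]=4 C[2]=8 → dur=8, Σ=27 | A=compute:t2 B=load:t3 [compute-bound]
step 4: L[4]=9 C[3]=2 → dur=9, Σ=36 | A=load:t4 B=compute:t3 [load-bound]
step 5: L[5]=5 C[4]=6 → dur=6, Σ=42 | A=compute:t4 B=load:t5 [compute-bound]
step 6: L[6]=7 C[5]=4 → dur=7, Σ=49 | A=load:t6 B=compute:t5 [load-bound]
step 7: L[7]=3 C[6]=5 → dur=5, Σ=54 | A=compute:t6 B=load:t7 [compute-bound]
step 8: C[7]=2 → dur=2, Σ=56 | A=idle B=compute:t7 [compute-only]

end_cycle[5] = 42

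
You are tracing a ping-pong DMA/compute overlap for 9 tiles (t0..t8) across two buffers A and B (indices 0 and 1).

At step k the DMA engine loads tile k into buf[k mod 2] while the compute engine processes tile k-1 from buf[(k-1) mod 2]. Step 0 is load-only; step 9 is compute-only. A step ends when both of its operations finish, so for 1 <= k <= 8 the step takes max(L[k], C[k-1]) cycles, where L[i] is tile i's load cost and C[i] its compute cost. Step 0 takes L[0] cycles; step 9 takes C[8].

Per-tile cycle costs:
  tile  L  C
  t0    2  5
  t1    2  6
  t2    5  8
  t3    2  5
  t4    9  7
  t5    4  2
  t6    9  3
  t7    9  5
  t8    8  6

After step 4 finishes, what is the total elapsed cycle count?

end_cycle[4] = 30

step 0: L[0]=2 → dur=2, Σ=2 | A=load:t0 B=idle [load-only]
step 1: L[1]=2 C[0]=5 → dur=5, Σ=7 | A=compute:t0 B=load:t1 [compute-bound]
step 2: L[2]=5 C[1]=6 → dur=6, Σ=13 | A=load:t2 B=compute:t1 [compute-bound]
step 3: L[3]=2 C[2]=8 → dur=8, Σ=21 | A=compute:t2 B=load:t3 [compute-bound]
step 4: L[4]=9 C[3]=5 → dur=9, Σ=30 | A=load:t4 B=compute:t3 [load-bound]
step 5: L[5]=4 C[4]=7 → dur=7, Σ=37 | A=compute:t4 B=load:t5 [compute-bound]
step 6: L[6]=9 C[5]=2 → dur=9, Σ=46 | A=load:t6 B=compute:t5 [load-bound]
step 7: L[7]=9 C[6]=3 → dur=9, Σ=55 | A=compute:t6 B=load:t7 [load-bound]
step 8: L[8]=8 C[7]=5 → dur=8, Σ=63 | A=load:t8 B=compute:t7 [load-bound]
step 9: C[8]=6 → dur=6, Σ=69 | A=compute:t8 B=idle [compute-only]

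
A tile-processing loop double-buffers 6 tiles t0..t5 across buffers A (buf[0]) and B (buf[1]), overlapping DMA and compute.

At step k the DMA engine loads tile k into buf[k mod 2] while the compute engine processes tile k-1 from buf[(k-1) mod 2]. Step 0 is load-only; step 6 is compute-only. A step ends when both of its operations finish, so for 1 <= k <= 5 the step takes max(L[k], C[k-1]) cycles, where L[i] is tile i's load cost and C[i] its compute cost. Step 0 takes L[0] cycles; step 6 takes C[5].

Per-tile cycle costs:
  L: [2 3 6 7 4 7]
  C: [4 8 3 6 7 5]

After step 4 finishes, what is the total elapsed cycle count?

end_cycle[4] = 27

step 0: L[0]=2 → dur=2, Σ=2 | A=load:t0 B=idle [load-only]
step 1: L[1]=3 C[0]=4 → dur=4, Σ=6 | A=compute:t0 B=load:t1 [compute-bound]
step 2: L[2]=6 C[1]=8 → dur=8, Σ=14 | A=load:t2 B=compute:t1 [compute-bound]
step 3: L[3]=7 C[2]=3 → dur=7, Σ=21 | A=compute:t2 B=load:t3 [load-bound]
step 4: L[4]=4 C[3]=6 → dur=6, Σ=27 | A=load:t4 B=compute:t3 [compute-bound]
step 5: L[5]=7 C[4]=7 → dur=7, Σ=34 | A=compute:t4 B=load:t5 [tied]
step 6: C[5]=5 → dur=5, Σ=39 | A=idle B=compute:t5 [compute-only]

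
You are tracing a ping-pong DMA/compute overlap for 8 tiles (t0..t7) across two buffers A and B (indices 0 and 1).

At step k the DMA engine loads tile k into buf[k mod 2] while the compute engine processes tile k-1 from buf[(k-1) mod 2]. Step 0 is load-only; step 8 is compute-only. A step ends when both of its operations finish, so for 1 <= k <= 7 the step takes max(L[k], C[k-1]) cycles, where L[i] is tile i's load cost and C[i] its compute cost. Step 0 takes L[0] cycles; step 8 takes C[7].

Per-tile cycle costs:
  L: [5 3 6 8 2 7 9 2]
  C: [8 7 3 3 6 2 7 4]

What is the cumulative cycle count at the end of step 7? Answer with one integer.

end_cycle[7] = 54

step 0: L[0]=5 → dur=5, Σ=5 | A=load:t0 B=idle [load-only]
step 1: L[1]=3 C[0]=8 → dur=8, Σ=13 | A=compute:t0 B=load:t1 [compute-bound]
step 2: L[2]=6 C[1]=7 → dur=7, Σ=20 | A=load:t2 B=compute:t1 [compute-bound]
step 3: L[3]=8 C[2]=3 → dur=8, Σ=28 | A=compute:t2 B=load:t3 [load-bound]
step 4: L[4]=2 C[3]=3 → dur=3, Σ=31 | A=load:t4 B=compute:t3 [compute-bound]
step 5: L[5]=7 C[4]=6 → dur=7, Σ=38 | A=compute:t4 B=load:t5 [load-bound]
step 6: L[6]=9 C[5]=2 → dur=9, Σ=47 | A=load:t6 B=compute:t5 [load-bound]
step 7: L[7]=2 C[6]=7 → dur=7, Σ=54 | A=compute:t6 B=load:t7 [compute-bound]
step 8: C[7]=4 → dur=4, Σ=58 | A=idle B=compute:t7 [compute-only]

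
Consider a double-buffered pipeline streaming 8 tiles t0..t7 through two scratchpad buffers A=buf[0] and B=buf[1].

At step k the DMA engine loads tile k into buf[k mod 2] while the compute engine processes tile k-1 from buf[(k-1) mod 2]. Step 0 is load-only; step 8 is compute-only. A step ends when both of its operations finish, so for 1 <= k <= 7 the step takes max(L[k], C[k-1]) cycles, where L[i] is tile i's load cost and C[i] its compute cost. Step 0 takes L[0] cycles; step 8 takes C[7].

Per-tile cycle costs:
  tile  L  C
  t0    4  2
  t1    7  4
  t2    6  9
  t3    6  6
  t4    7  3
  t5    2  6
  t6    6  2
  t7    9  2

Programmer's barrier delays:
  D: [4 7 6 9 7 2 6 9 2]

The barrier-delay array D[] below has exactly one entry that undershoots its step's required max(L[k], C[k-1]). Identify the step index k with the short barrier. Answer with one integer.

hazard at step 5

step 0: need L[0]=4 = 4; D[0]=4 ok
step 1: need max(L[1]=7,C[0]=2) = 7; D[1]=7 ok
step 2: need max(L[2]=6,C[1]=4) = 6; D[2]=6 ok
step 3: need max(L[3]=6,C[2]=9) = 9; D[3]=9 ok
step 4: need max(L[4]=7,C[3]=6) = 7; D[4]=7 ok
step 5: need max(L[5]=2,C[4]=3) = 3; D[5]=2 SHORT
step 6: need max(L[6]=6,C[5]=6) = 6; D[6]=6 ok
step 7: need max(L[7]=9,C[6]=2) = 9; D[7]=9 ok
step 8: need C[7]=2 = 2; D[8]=2 ok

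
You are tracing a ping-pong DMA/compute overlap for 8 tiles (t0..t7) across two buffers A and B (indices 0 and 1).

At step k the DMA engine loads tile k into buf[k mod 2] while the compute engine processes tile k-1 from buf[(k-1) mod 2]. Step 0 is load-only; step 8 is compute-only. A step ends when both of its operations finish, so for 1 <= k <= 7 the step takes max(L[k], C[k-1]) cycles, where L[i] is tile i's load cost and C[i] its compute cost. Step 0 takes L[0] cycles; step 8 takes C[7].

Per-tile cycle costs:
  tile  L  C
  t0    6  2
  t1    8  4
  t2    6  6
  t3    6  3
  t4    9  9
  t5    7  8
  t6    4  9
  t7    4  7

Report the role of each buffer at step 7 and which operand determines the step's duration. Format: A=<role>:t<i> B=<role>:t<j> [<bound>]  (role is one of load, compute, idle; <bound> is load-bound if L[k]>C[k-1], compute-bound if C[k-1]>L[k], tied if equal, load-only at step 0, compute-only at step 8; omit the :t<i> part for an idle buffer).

step 7: A=compute:t6 B=load:t7 [compute-bound]

step 0: L[0]=6 → dur=6, Σ=6 | A=load:t0 B=idle [load-only]
step 1: L[1]=8 C[0]=2 → dur=8, Σ=14 | A=compute:t0 B=load:t1 [load-bound]
step 2: L[2]=6 C[1]=4 → dur=6, Σ=20 | A=load:t2 B=compute:t1 [load-bound]
step 3: L[3]=6 C[2]=6 → dur=6, Σ=26 | A=compute:t2 B=load:t3 [tied]
step 4: L[4]=9 C[3]=3 → dur=9, Σ=35 | A=load:t4 B=compute:t3 [load-bound]
step 5: L[5]=7 C[4]=9 → dur=9, Σ=44 | A=compute:t4 B=load:t5 [compute-bound]
step 6: L[6]=4 C[5]=8 → dur=8, Σ=52 | A=load:t6 B=compute:t5 [compute-bound]
step 7: L[7]=4 C[6]=9 → dur=9, Σ=61 | A=compute:t6 B=load:t7 [compute-bound]
step 8: C[7]=7 → dur=7, Σ=68 | A=idle B=compute:t7 [compute-only]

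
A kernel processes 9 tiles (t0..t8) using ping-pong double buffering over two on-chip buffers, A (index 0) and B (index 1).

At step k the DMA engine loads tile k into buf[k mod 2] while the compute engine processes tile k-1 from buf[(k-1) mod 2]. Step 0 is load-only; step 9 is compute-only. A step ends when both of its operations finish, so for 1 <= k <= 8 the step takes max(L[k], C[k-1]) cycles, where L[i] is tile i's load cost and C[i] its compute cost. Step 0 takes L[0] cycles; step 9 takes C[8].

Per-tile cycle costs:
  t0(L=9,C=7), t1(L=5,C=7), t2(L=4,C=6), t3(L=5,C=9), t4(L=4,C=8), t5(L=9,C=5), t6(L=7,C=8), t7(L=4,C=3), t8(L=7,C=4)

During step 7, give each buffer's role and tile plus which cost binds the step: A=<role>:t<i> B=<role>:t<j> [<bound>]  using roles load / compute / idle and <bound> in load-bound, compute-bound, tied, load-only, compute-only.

k=0 load=t0/9c comp=- wait=9 total=9
k=1 load=t1/5c comp=t0/7c wait=7 total=16
k=2 load=t2/4c comp=t1/7c wait=7 total=23
k=3 load=t3/5c comp=t2/6c wait=6 total=29
k=4 load=t4/4c comp=t3/9c wait=9 total=38
k=5 load=t5/9c comp=t4/8c wait=9 total=47
k=6 load=t6/7c comp=t5/5c wait=7 total=54
k=7 load=t7/4c comp=t6/8c wait=8 total=62
k=8 load=t8/7c comp=t7/3c wait=7 total=69
k=9 load=- comp=t8/4c wait=4 total=73

step 7: A=compute:t6 B=load:t7 [compute-bound]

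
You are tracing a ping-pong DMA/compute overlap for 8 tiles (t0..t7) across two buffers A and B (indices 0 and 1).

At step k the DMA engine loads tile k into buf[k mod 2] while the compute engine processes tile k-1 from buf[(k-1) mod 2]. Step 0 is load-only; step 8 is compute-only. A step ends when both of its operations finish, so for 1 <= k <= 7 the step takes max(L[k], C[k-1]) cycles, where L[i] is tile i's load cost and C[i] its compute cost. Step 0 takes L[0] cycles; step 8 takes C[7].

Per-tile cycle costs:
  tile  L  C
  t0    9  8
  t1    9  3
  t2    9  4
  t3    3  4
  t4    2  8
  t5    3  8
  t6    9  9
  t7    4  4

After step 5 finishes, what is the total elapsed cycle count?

k=0 load=t0/9c comp=- wait=9 total=9
k=1 load=t1/9c comp=t0/8c wait=9 total=18
k=2 load=t2/9c comp=t1/3c wait=9 total=27
k=3 load=t3/3c comp=t2/4c wait=4 total=31
k=4 load=t4/2c comp=t3/4c wait=4 total=35
k=5 load=t5/3c comp=t4/8c wait=8 total=43
k=6 load=t6/9c comp=t5/8c wait=9 total=52
k=7 load=t7/4c comp=t6/9c wait=9 total=61
k=8 load=- comp=t7/4c wait=4 total=65

end_cycle[5] = 43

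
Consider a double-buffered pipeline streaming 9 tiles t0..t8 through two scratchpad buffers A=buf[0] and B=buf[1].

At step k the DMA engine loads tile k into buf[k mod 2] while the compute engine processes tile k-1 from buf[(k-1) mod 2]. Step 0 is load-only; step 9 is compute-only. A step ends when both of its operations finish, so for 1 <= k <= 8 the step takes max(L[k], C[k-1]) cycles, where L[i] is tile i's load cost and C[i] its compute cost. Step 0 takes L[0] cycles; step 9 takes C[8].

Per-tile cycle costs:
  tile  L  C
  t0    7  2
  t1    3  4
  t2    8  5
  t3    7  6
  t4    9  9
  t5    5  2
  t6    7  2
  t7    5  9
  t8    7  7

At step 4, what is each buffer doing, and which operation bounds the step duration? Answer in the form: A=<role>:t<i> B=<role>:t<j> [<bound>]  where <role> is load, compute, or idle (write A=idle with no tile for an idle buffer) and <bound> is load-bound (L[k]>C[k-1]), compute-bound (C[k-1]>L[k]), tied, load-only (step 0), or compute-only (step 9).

step 4: A=load:t4 B=compute:t3 [load-bound]

[0] DMA t0→A (7c) ∥ CU idle ⇒ 7c, clock 7
[1] DMA t1→B (3c) ∥ CU A:t0 (2c) ⇒ 3c, clock 10
[2] DMA t2→A (8c) ∥ CU B:t1 (4c) ⇒ 8c, clock 18
[3] DMA t3→B (7c) ∥ CU A:t2 (5c) ⇒ 7c, clock 25
[4] DMA t4→A (9c) ∥ CU B:t3 (6c) ⇒ 9c, clock 34
[5] DMA t5→B (5c) ∥ CU A:t4 (9c) ⇒ 9c, clock 43
[6] DMA t6→A (7c) ∥ CU B:t5 (2c) ⇒ 7c, clock 50
[7] DMA t7→B (5c) ∥ CU A:t6 (2c) ⇒ 5c, clock 55
[8] DMA t8→A (7c) ∥ CU B:t7 (9c) ⇒ 9c, clock 64
[9] DMA idle ∥ CU A:t8 (7c) ⇒ 7c, clock 71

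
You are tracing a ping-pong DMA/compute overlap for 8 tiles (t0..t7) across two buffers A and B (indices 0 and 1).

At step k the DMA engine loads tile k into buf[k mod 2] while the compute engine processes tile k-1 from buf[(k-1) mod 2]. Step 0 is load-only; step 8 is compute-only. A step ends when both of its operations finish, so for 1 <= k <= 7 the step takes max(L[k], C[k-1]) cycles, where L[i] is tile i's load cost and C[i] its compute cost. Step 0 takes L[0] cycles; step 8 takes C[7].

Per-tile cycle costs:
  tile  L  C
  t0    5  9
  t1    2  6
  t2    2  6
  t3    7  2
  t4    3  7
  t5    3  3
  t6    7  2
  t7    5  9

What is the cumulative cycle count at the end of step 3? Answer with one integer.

step 0: L[0]=5 → dur=5, Σ=5 | A=load:t0 B=idle [load-only]
step 1: L[1]=2 C[0]=9 → dur=9, Σ=14 | A=compute:t0 B=load:t1 [compute-bound]
step 2: L[2]=2 C[1]=6 → dur=6, Σ=20 | A=load:t2 B=compute:t1 [compute-bound]
step 3: L[3]=7 C[2]=6 → dur=7, Σ=27 | A=compute:t2 B=load:t3 [load-bound]
step 4: L[4]=3 C[3]=2 → dur=3, Σ=30 | A=load:t4 B=compute:t3 [load-bound]
step 5: L[5]=3 C[4]=7 → dur=7, Σ=37 | A=compute:t4 B=load:t5 [compute-bound]
step 6: L[6]=7 C[5]=3 → dur=7, Σ=44 | A=load:t6 B=compute:t5 [load-bound]
step 7: L[7]=5 C[6]=2 → dur=5, Σ=49 | A=compute:t6 B=load:t7 [load-bound]
step 8: C[7]=9 → dur=9, Σ=58 | A=idle B=compute:t7 [compute-only]

end_cycle[3] = 27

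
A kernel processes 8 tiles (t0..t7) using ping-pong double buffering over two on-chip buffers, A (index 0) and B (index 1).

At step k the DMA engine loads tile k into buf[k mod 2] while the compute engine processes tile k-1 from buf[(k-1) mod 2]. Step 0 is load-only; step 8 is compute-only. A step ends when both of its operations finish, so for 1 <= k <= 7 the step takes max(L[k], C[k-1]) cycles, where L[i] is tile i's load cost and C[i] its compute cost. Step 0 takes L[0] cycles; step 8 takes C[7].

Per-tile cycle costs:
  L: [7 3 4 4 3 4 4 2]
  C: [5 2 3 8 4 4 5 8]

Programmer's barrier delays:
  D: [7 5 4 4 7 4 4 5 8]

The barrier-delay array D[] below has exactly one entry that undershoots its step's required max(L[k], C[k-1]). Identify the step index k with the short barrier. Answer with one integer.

hazard at step 4

k=0 barrier L[0]=7→7c, D[0]=7 ok
k=1 barrier max(L[1]=3,C[0]=5)→5c, D[1]=5 ok
k=2 barrier max(L[2]=4,C[1]=2)→4c, D[2]=4 ok
k=3 barrier max(L[3]=4,C[2]=3)→4c, D[3]=4 ok
k=4 barrier max(L[4]=3,C[3]=8)→8c, D[4]=7 SHORT
k=5 barrier max(L[5]=4,C[4]=4)→4c, D[5]=4 ok
k=6 barrier max(L[6]=4,C[5]=4)→4c, D[6]=4 ok
k=7 barrier max(L[7]=2,C[6]=5)→5c, D[7]=5 ok
k=8 barrier C[7]=8→8c, D[8]=8 ok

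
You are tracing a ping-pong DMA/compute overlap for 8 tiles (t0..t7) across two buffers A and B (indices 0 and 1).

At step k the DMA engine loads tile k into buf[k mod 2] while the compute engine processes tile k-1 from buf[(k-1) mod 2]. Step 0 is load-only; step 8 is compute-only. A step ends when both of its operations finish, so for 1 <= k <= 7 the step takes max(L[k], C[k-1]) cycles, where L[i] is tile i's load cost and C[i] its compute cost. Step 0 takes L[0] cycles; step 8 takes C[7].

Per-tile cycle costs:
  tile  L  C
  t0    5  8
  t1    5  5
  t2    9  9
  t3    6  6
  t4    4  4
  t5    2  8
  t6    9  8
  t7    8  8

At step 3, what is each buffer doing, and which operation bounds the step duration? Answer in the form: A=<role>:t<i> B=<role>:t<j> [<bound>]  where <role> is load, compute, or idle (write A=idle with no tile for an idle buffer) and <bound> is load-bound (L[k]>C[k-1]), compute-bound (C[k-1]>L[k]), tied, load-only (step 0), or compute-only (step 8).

step 3: A=compute:t2 B=load:t3 [compute-bound]

step 0: L[0]=5 → dur=5, Σ=5 | A=load:t0 B=idle [load-only]
step 1: L[1]=5 C[0]=8 → dur=8, Σ=13 | A=compute:t0 B=load:t1 [compute-bound]
step 2: L[2]=9 C[1]=5 → dur=9, Σ=22 | A=load:t2 B=compute:t1 [load-bound]
step 3: L[3]=6 C[2]=9 → dur=9, Σ=31 | A=compute:t2 B=load:t3 [compute-bound]
step 4: L[4]=4 C[3]=6 → dur=6, Σ=37 | A=load:t4 B=compute:t3 [compute-bound]
step 5: L[5]=2 C[4]=4 → dur=4, Σ=41 | A=compute:t4 B=load:t5 [compute-bound]
step 6: L[6]=9 C[5]=8 → dur=9, Σ=50 | A=load:t6 B=compute:t5 [load-bound]
step 7: L[7]=8 C[6]=8 → dur=8, Σ=58 | A=compute:t6 B=load:t7 [tied]
step 8: C[7]=8 → dur=8, Σ=66 | A=idle B=compute:t7 [compute-only]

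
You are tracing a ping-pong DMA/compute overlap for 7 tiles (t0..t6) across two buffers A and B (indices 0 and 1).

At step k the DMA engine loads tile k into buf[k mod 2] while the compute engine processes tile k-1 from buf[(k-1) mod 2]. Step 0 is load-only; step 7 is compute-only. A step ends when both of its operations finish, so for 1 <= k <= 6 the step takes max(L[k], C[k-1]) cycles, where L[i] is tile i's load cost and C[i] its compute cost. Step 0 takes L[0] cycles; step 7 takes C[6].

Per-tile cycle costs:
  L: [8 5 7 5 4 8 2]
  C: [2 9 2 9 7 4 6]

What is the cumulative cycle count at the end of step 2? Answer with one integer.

[0] DMA t0→A (8c) ∥ CU idle ⇒ 8c, clock 8
[1] DMA t1→B (5c) ∥ CU A:t0 (2c) ⇒ 5c, clock 13
[2] DMA t2→A (7c) ∥ CU B:t1 (9c) ⇒ 9c, clock 22
[3] DMA t3→B (5c) ∥ CU A:t2 (2c) ⇒ 5c, clock 27
[4] DMA t4→A (4c) ∥ CU B:t3 (9c) ⇒ 9c, clock 36
[5] DMA t5→B (8c) ∥ CU A:t4 (7c) ⇒ 8c, clock 44
[6] DMA t6→A (2c) ∥ CU B:t5 (4c) ⇒ 4c, clock 48
[7] DMA idle ∥ CU A:t6 (6c) ⇒ 6c, clock 54

end_cycle[2] = 22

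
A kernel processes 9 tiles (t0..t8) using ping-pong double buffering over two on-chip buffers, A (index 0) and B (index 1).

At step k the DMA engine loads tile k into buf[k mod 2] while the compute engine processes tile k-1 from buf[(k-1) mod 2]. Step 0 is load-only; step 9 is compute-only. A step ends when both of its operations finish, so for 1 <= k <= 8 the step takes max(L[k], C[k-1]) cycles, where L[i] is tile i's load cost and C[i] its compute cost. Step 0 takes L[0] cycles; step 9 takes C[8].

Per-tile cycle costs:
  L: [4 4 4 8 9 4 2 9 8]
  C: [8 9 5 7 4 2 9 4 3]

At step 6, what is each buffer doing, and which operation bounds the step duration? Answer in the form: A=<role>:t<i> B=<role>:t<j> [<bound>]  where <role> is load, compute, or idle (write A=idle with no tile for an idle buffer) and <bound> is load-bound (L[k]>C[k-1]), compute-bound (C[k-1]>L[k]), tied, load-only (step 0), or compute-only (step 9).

k=0 load=t0/4c comp=- wait=4 total=4
k=1 load=t1/4c comp=t0/8c wait=8 total=12
k=2 load=t2/4c comp=t1/9c wait=9 total=21
k=3 load=t3/8c comp=t2/5c wait=8 total=29
k=4 load=t4/9c comp=t3/7c wait=9 total=38
k=5 load=t5/4c comp=t4/4c wait=4 total=42
k=6 load=t6/2c comp=t5/2c wait=2 total=44
k=7 load=t7/9c comp=t6/9c wait=9 total=53
k=8 load=t8/8c comp=t7/4c wait=8 total=61
k=9 load=- comp=t8/3c wait=3 total=64

step 6: A=load:t6 B=compute:t5 [tied]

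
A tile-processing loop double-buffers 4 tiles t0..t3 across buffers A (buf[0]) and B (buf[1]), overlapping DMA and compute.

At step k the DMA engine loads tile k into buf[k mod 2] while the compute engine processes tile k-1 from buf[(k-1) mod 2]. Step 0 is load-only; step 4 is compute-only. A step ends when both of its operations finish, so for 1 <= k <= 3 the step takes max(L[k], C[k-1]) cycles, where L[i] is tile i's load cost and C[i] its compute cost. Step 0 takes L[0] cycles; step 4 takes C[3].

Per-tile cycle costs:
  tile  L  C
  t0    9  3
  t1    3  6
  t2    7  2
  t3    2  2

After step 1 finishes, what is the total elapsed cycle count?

k=0 load=t0/9c comp=- wait=9 total=9
k=1 load=t1/3c comp=t0/3c wait=3 total=12
k=2 load=t2/7c comp=t1/6c wait=7 total=19
k=3 load=t3/2c comp=t2/2c wait=2 total=21
k=4 load=- comp=t3/2c wait=2 total=23

end_cycle[1] = 12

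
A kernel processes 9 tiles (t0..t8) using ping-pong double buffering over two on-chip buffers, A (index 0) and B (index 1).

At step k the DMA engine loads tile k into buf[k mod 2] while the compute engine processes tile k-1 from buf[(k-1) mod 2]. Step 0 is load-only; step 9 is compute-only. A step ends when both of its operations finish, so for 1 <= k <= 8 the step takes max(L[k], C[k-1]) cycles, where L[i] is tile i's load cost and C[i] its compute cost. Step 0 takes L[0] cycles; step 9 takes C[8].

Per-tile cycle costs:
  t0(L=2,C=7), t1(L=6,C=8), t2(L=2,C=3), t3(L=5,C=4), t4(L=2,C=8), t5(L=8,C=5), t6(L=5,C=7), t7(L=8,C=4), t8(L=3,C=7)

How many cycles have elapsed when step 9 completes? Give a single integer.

k=0 load=t0/2c comp=- wait=2 total=2
k=1 load=t1/6c comp=t0/7c wait=7 total=9
k=2 load=t2/2c comp=t1/8c wait=8 total=17
k=3 load=t3/5c comp=t2/3c wait=5 total=22
k=4 load=t4/2c comp=t3/4c wait=4 total=26
k=5 load=t5/8c comp=t4/8c wait=8 total=34
k=6 load=t6/5c comp=t5/5c wait=5 total=39
k=7 load=t7/8c comp=t6/7c wait=8 total=47
k=8 load=t8/3c comp=t7/4c wait=4 total=51
k=9 load=- comp=t8/7c wait=7 total=58

end_cycle[9] = 58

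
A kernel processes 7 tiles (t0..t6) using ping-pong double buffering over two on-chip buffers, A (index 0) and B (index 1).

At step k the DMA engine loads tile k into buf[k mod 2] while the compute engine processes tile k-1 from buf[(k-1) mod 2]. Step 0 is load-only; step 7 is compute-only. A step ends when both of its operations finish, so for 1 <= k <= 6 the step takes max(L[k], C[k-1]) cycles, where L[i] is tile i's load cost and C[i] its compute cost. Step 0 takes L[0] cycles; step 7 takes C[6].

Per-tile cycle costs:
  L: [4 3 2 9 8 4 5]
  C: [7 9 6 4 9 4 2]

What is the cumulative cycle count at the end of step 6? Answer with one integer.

  0. 4=4c; end=4; A:t0 B:-
  1. max(3,7)=7c; end=11; A:t0 B:t1
  2. max(2,9)=9c; end=20; A:t2 B:t1
  3. max(9,6)=9c; end=29; A:t2 B:t3
  4. max(8,4)=8c; end=37; A:t4 B:t3
  5. max(4,9)=9c; end=46; A:t4 B:t5
  6. max(5,4)=5c; end=51; A:t6 B:t5
  7. 2=2c; end=53; A:t6 B:t5

end_cycle[6] = 51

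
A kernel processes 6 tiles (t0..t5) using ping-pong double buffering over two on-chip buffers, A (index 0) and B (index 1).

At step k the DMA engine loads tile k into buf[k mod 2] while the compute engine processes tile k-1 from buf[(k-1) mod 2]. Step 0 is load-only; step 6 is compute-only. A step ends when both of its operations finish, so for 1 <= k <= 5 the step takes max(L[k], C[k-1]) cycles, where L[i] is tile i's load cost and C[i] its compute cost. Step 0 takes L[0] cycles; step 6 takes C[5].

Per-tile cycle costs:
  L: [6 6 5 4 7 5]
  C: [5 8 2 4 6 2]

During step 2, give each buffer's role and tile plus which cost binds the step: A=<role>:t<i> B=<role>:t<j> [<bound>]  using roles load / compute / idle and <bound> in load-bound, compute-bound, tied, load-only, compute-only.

  0. 6=6c; end=6; A:t0 B:-
  1. max(6,5)=6c; end=12; A:t0 B:t1
  2. max(5,8)=8c; end=20; A:t2 B:t1
  3. max(4,2)=4c; end=24; A:t2 B:t3
  4. max(7,4)=7c; end=31; A:t4 B:t3
  5. max(5,6)=6c; end=37; A:t4 B:t5
  6. 2=2c; end=39; A:t4 B:t5

step 2: A=load:t2 B=compute:t1 [compute-bound]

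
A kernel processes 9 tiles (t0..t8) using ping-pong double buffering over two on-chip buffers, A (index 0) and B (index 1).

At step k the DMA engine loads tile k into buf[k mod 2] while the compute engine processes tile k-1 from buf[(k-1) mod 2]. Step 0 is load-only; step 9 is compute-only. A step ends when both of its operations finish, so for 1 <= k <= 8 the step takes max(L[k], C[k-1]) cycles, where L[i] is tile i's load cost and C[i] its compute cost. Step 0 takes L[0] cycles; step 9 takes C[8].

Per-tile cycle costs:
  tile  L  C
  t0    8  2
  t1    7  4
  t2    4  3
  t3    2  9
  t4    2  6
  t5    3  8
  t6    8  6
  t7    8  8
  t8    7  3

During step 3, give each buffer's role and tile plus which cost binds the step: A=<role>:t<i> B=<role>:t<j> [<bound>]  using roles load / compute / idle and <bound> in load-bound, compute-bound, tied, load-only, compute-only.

[0] DMA t0→A (8c) ∥ CU idle ⇒ 8c, clock 8
[1] DMA t1→B (7c) ∥ CU A:t0 (2c) ⇒ 7c, clock 15
[2] DMA t2→A (4c) ∥ CU B:t1 (4c) ⇒ 4c, clock 19
[3] DMA t3→B (2c) ∥ CU A:t2 (3c) ⇒ 3c, clock 22
[4] DMA t4→A (2c) ∥ CU B:t3 (9c) ⇒ 9c, clock 31
[5] DMA t5→B (3c) ∥ CU A:t4 (6c) ⇒ 6c, clock 37
[6] DMA t6→A (8c) ∥ CU B:t5 (8c) ⇒ 8c, clock 45
[7] DMA t7→B (8c) ∥ CU A:t6 (6c) ⇒ 8c, clock 53
[8] DMA t8→A (7c) ∥ CU B:t7 (8c) ⇒ 8c, clock 61
[9] DMA idle ∥ CU A:t8 (3c) ⇒ 3c, clock 64

step 3: A=compute:t2 B=load:t3 [compute-bound]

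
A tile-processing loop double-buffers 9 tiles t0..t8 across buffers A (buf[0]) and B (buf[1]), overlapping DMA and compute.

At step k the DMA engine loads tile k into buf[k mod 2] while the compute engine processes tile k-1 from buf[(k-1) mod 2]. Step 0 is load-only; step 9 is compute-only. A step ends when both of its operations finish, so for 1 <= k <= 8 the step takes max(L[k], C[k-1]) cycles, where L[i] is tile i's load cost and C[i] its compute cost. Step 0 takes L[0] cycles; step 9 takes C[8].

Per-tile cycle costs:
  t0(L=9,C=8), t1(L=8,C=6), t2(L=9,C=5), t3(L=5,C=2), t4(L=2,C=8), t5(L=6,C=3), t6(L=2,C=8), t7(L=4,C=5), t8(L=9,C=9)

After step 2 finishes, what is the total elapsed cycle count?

k=0 load=t0/9c comp=- wait=9 total=9
k=1 load=t1/8c comp=t0/8c wait=8 total=17
k=2 load=t2/9c comp=t1/6c wait=9 total=26
k=3 load=t3/5c comp=t2/5c wait=5 total=31
k=4 load=t4/2c comp=t3/2c wait=2 total=33
k=5 load=t5/6c comp=t4/8c wait=8 total=41
k=6 load=t6/2c comp=t5/3c wait=3 total=44
k=7 load=t7/4c comp=t6/8c wait=8 total=52
k=8 load=t8/9c comp=t7/5c wait=9 total=61
k=9 load=- comp=t8/9c wait=9 total=70

end_cycle[2] = 26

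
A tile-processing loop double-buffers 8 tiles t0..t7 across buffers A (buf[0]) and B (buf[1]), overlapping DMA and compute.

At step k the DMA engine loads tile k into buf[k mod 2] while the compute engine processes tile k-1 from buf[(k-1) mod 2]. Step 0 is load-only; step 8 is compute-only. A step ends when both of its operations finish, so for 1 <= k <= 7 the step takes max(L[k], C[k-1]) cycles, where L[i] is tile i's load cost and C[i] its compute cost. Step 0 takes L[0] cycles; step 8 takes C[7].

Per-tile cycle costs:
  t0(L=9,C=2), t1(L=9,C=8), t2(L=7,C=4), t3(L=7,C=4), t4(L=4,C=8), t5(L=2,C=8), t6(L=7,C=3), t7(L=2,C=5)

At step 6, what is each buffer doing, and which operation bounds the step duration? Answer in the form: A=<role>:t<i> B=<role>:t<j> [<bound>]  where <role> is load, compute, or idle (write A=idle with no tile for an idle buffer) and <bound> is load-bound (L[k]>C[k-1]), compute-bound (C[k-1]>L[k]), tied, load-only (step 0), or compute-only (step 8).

step 0: L[0]=9 → dur=9, Σ=9 | A=load:t0 B=idle [load-only]
step 1: L[1]=9 C[0]=2 → dur=9, Σ=18 | A=compute:t0 B=load:t1 [load-bound]
step 2: L[2]=7 C[1]=8 → dur=8, Σ=26 | A=load:t2 B=compute:t1 [compute-bound]
step 3: L[3]=7 C[2]=4 → dur=7, Σ=33 | A=compute:t2 B=load:t3 [load-bound]
step 4: L[4]=4 C[3]=4 → dur=4, Σ=37 | A=load:t4 B=compute:t3 [tied]
step 5: L[5]=2 C[4]=8 → dur=8, Σ=45 | A=compute:t4 B=load:t5 [compute-bound]
step 6: L[6]=7 C[5]=8 → dur=8, Σ=53 | A=load:t6 B=compute:t5 [compute-bound]
step 7: L[7]=2 C[6]=3 → dur=3, Σ=56 | A=compute:t6 B=load:t7 [compute-bound]
step 8: C[7]=5 → dur=5, Σ=61 | A=idle B=compute:t7 [compute-only]

step 6: A=load:t6 B=compute:t5 [compute-bound]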